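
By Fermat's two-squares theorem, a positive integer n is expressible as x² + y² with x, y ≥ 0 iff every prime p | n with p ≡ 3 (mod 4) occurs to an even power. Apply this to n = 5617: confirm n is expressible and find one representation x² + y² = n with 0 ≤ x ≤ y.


Step 1: Factor n = 5617 = 41 · 137.
Step 2: Check the mod-4 condition on each prime factor: 41 ≡ 1 (mod 4), exponent 1; 137 ≡ 1 (mod 4), exponent 1.
All primes ≡ 3 (mod 4) appear to even exponent (or don't appear), so by the two-squares theorem n IS expressible as a sum of two squares.
Step 3: Build a representation. Here n = 41 · 137 is a product of primes ≡ 1 (mod 4). Each prime p ≡ 1 (mod 4) is itself a sum of two squares; find a² by testing p − a² for a perfect square:
  41: 41 − 1² = 40, 41 − 2² = 37, 41 − 3² = 32, 41 − 4² = 25 = 5² ⇒ 41 = 4² + 5².
  137: 137 − 1² = 136, 137 − 2² = 133, 137 − 3² = 128, 137 − 4² = 121 = 11² ⇒ 137 = 4² + 11².
  Combine using the Brahmagupta–Fibonacci identity (a² + b²)(c² + d²) = (ac − bd)² + (ad + bc)² = (ac + bd)² + (ad − bc)²:
  41 · 137 = 5617: from (4² + 5²)(4² + 11²), take (4·4 − 5·11, 4·11 + 5·4) = (16 − 55, 44 + 20) = (-39, 64); dropping signs (only squares matter) gives (39, 64); check 39² + 64² = 1521 + 4096 = 5617 ✓.
Step 4: Order so x ≤ y and verify: 39² + 64² = 1521 + 4096 = 5617 = n. ✓

n = 5617 = 39² + 64² (one valid representation with x ≤ y).


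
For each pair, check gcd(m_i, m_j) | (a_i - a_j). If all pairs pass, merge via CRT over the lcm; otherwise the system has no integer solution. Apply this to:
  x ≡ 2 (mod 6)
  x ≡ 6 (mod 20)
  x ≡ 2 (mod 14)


Moduli 6, 20, 14 are not pairwise coprime, so CRT works modulo lcm(m_i) when all pairwise compatibility conditions hold.
Pairwise compatibility: gcd(m_i, m_j) must divide a_i - a_j for every pair.
Merge one congruence at a time:
  Start: x ≡ 2 (mod 6).
  Combine with x ≡ 6 (mod 20): gcd(6, 20) = 2; 6 - 2 = 4, which IS divisible by 2, so compatible.
    Write x = 2 + 6·t and substitute into x ≡ 6 (mod 20): 6·t ≡ 6 − 2 = 4 (mod 20).
    Divide the congruence (and modulus) by g = 2: 3·t ≡ 2 (mod 10).
    The inverse of 3 mod 10 is 7 (since 3·7 = 21 = 2·10 + 1), so t ≡ 7·2 = 14 ≡ 4 (mod 10).
    Then x = 2 + 6·4 = 26, valid modulo lcm(6, 20) = 60: x ≡ 26 (mod 60).
  Combine with x ≡ 2 (mod 14): gcd(60, 14) = 2; 2 - 26 = -24, which IS divisible by 2, so compatible.
    Write x = 26 + 60·t and substitute into x ≡ 2 (mod 14): 60·t ≡ 2 − 26 = -24 (mod 14).
    Divide the congruence (and modulus) by g = 2: 30·t ≡ -12 (mod 7).
    Reduce coefficients mod 7: 2·t ≡ 2 (mod 7).
    The inverse of 2 mod 7 is 4 (since 2·4 = 8 = 1·7 + 1), so t ≡ 4·2 = 8 ≡ 1 (mod 7).
    Then x = 26 + 60·1 = 86, valid modulo lcm(60, 14) = 420: x ≡ 86 (mod 420).
Verify: 86 mod 6 = 2, 86 mod 20 = 6, 86 mod 14 = 2.

x ≡ 86 (mod 420).


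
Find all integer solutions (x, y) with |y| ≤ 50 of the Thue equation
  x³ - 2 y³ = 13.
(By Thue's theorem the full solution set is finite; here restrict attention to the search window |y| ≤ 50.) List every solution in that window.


The equation is x³ - 2y³ = 13. For fixed y, x³ = 2·y³ + 13, so a solution requires the RHS to be a perfect cube.
Strategy: iterate y from -50 to 50, compute RHS = 2·y³ + 13, and check whether it is a (positive or negative) perfect cube.
Check small values of y:
  y = 0: RHS = 13 is not a perfect cube.
  y = 1: RHS = 15 is not a perfect cube.
  y = -1: RHS = 11 is not a perfect cube.
  y = 2: RHS = 29 is not a perfect cube.
  y = -2: RHS = -3 is not a perfect cube.
  y = 3: RHS = 67 is not a perfect cube.
  y = -3: RHS = -41 is not a perfect cube.
Continuing the search up to |y| = 50 finds no solutions either.
No (x, y) in the scanned range satisfies the equation.

No integer solutions with |y| ≤ 50.


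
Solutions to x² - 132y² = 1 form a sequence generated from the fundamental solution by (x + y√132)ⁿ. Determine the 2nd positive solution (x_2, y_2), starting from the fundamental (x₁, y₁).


Step 1: Find the fundamental solution (x₁, y₁) of x² - 132y² = 1.
  Expand √132 as a continued fraction. a₀ = ⌊√132⌋ = 11; iterate m_{k+1} = d_k·a_k − m_k, d_{k+1} = (132 − m_{k+1}²)/d_k, a_{k+1} = ⌊(a₀ + m_{k+1})/d_{k+1}⌋ (starting m₀ = 0, d₀ = 1), with convergents p_k = a_k·p_{k-1} + p_{k-2}, q_k = a_k·q_{k-1} + q_{k-2} (p₋₁ = 1, q₋₁ = 0):
  k = 0: a₀ = 11; p₀/q₀ = 11/1; p₀² − 132·q₀² = 121 − 132 = -11.
  k = 1: m = 11, d = 11, a = ⌊(11 + 11)/11⌋ = 2; p/q = (2·11 + 1)/(2·1 + 0) = 23/2; p² − 132·q² = 529 − 528 = 1.
  The first convergent with p² − 132·q² = 1 gives the fundamental solution (x₁, y₁) = (23, 2).
Step 2: Apply the recurrence (x_{n+1}, y_{n+1}) = (x₁x_n + 132y₁y_n, x₁y_n + y₁x_n) repeatedly.
  From (x_1, y_1) = (23, 2): x_2 = 23·23 + 132·2·2 = 1057; y_2 = 23·2 + 2·23 = 92.
Step 3: Verify x_2² - 132·y_2² = 1117249 - 1117248 = 1 (should be 1). ✓

(x_1, y_1) = (23, 2); (x_2, y_2) = (1057, 92).


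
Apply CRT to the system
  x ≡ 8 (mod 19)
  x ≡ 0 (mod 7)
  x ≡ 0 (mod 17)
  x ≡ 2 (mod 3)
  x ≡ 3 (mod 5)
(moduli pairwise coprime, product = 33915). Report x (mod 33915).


Product of moduli M = 19 · 7 · 17 · 3 · 5 = 33915.
Merge one congruence at a time:
  Start: x ≡ 8 (mod 19).
  Combine with x ≡ 0 (mod 7); new modulus lcm = 133.
    Write x = 8 + 19·t and substitute into x ≡ 0 (mod 7): 19·t ≡ 0 − 8 = -8 (mod 7).
    Reduce coefficients mod 7: 5·t ≡ 6 (mod 7).
    The inverse of 5 mod 7 is 3 (since 5·3 = 15 = 2·7 + 1), so t ≡ 3·6 = 18 ≡ 4 (mod 7).
    Then x = 8 + 19·4 = 84, valid modulo lcm(19, 7) = 133: x ≡ 84 (mod 133).
  Combine with x ≡ 0 (mod 17); new modulus lcm = 2261.
    Write x = 84 + 133·t and substitute into x ≡ 0 (mod 17): 133·t ≡ 0 − 84 = -84 (mod 17).
    Reduce coefficients mod 17: 14·t ≡ 1 (mod 17).
    The inverse of 14 mod 17 is 11 (since 14·11 = 154 = 9·17 + 1), so t ≡ 11·1 = 11 ≡ 11 (mod 17).
    Then x = 84 + 133·11 = 1547, valid modulo lcm(133, 17) = 2261: x ≡ 1547 (mod 2261).
  Combine with x ≡ 2 (mod 3); new modulus lcm = 6783.
    Write x = 1547 + 2261·t and substitute into x ≡ 2 (mod 3): 2261·t ≡ 2 − 1547 = -1545 (mod 3).
    Reduce coefficients mod 3: 2·t ≡ 0 (mod 3).
    The inverse of 2 mod 3 is 2 (since 2·2 = 4 = 1·3 + 1), so t ≡ 2·0 = 0 ≡ 0 (mod 3).
    Then x = 1547 + 2261·0 = 1547, valid modulo lcm(2261, 3) = 6783: x ≡ 1547 (mod 6783).
  Combine with x ≡ 3 (mod 5); new modulus lcm = 33915.
    Write x = 1547 + 6783·t and substitute into x ≡ 3 (mod 5): 6783·t ≡ 3 − 1547 = -1544 (mod 5).
    Reduce coefficients mod 5: 3·t ≡ 1 (mod 5).
    The inverse of 3 mod 5 is 2 (since 3·2 = 6 = 1·5 + 1), so t ≡ 2·1 = 2 ≡ 2 (mod 5).
    Then x = 1547 + 6783·2 = 15113, valid modulo lcm(6783, 5) = 33915: x ≡ 15113 (mod 33915).
Verify against each original: 15113 mod 19 = 8, 15113 mod 7 = 0, 15113 mod 17 = 0, 15113 mod 3 = 2, 15113 mod 5 = 3.

x ≡ 15113 (mod 33915).


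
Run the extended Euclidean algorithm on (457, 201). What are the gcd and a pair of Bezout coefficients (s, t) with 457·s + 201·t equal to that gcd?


Euclidean algorithm on (457, 201) — divide until remainder is 0:
  457 = 2 · 201 + 55
  201 = 3 · 55 + 36
  55 = 1 · 36 + 19
  36 = 1 · 19 + 17
  19 = 1 · 17 + 2
  17 = 8 · 2 + 1
  2 = 2 · 1 + 0
gcd(457, 201) = 1.
Track Bezout coefficients alongside the remainders: start with r₀ = 457 = a·1 + b·0 (s = 1, t = 0) and r₁ = 201 = a·0 + b·1 (s = 0, t = 1); each new remainder r_{k+1} = r_{k-1} − q_k·r_k inherits s_{k+1} = s_{k-1} − q_k·s_k, t_{k+1} = t_{k-1} − q_k·t_k, so r_k = a·s_k + b·t_k at every step:
  q = 2: r = 55, s = 1 − 2·0 = 1, t = 0 − 2·1 = -2  (check: 457·1 + 201·(-2) = 55)
  q = 3: r = 36, s = 0 − 3·1 = -3, t = 1 − 3·(-2) = 7  (check: 457·(-3) + 201·7 = 36)
  q = 1: r = 19, s = 1 − 1·(-3) = 4, t = -2 − 1·7 = -9  (check: 457·4 + 201·(-9) = 19)
  q = 1: r = 17, s = -3 − 1·4 = -7, t = 7 − 1·(-9) = 16  (check: 457·(-7) + 201·16 = 17)
  q = 1: r = 2, s = 4 − 1·(-7) = 11, t = -9 − 1·16 = -25  (check: 457·11 + 201·(-25) = 2)
  q = 8: r = 1, s = -7 − 8·11 = -95, t = 16 − 8·(-25) = 216  (check: 457·(-95) + 201·216 = 1)
The row with r = 1 (the gcd) gives the Bezout coefficients s = -95, t = 216.
Result: 457 · (-95) + 201 · (216) = 1.

gcd(457, 201) = 1; s = -95, t = 216 (check: 457·(-95) + 201·216 = 1).


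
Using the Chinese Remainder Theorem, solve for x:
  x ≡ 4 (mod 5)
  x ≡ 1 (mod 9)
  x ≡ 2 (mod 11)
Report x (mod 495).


Moduli 5, 9, 11 are pairwise coprime; by CRT there is a unique solution modulo M = 5 · 9 · 11 = 495.
Solve pairwise, accumulating the modulus:
  Start with x ≡ 4 (mod 5).
  Combine with x ≡ 1 (mod 9): since gcd(5, 9) = 1, we get a unique residue mod 45.
    Write x = 4 + 5·t and substitute into x ≡ 1 (mod 9): 5·t ≡ 1 − 4 = -3 (mod 9).
    Reduce coefficients mod 9: 5·t ≡ 6 (mod 9).
    The inverse of 5 mod 9 is 2 (since 5·2 = 10 = 1·9 + 1), so t ≡ 2·6 = 12 ≡ 3 (mod 9).
    Then x = 4 + 5·3 = 19, valid modulo lcm(5, 9) = 45: x ≡ 19 (mod 45).
  Combine with x ≡ 2 (mod 11): since gcd(45, 11) = 1, we get a unique residue mod 495.
    Write x = 19 + 45·t and substitute into x ≡ 2 (mod 11): 45·t ≡ 2 − 19 = -17 (mod 11).
    Reduce coefficients mod 11: 1·t ≡ 5 (mod 11).
    So t ≡ 5 (mod 11).
    Then x = 19 + 45·5 = 244, valid modulo lcm(45, 11) = 495: x ≡ 244 (mod 495).
Verify: 244 mod 5 = 4 ✓, 244 mod 9 = 1 ✓, 244 mod 11 = 2 ✓.

x ≡ 244 (mod 495).


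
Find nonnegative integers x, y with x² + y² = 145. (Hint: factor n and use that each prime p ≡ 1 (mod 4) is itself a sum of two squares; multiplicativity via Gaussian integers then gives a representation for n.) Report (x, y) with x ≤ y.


Step 1: Factor n = 145 = 5 · 29.
Step 2: Check the mod-4 condition on each prime factor: 5 ≡ 1 (mod 4), exponent 1; 29 ≡ 1 (mod 4), exponent 1.
All primes ≡ 3 (mod 4) appear to even exponent (or don't appear), so by the two-squares theorem n IS expressible as a sum of two squares.
Step 3: Build a representation. Here n = 5 · 29 is a product of primes ≡ 1 (mod 4). Each prime p ≡ 1 (mod 4) is itself a sum of two squares; find a² by testing p − a² for a perfect square:
  5: 5 − 1² = 4 = 2² ⇒ 5 = 1² + 2².
  29: 29 − 1² = 28, 29 − 2² = 25 = 5² ⇒ 29 = 2² + 5².
  Combine using the Brahmagupta–Fibonacci identity (a² + b²)(c² + d²) = (ac − bd)² + (ad + bc)² = (ac + bd)² + (ad − bc)²:
  5 · 29 = 145: from (1² + 2²)(2² + 5²), take (1·2 − 2·5, 1·5 + 2·2) = (2 − 10, 5 + 4) = (-8, 9); dropping signs (only squares matter) gives (8, 9); check 8² + 9² = 64 + 81 = 145 ✓.
Step 4: Order so x ≤ y and verify: 8² + 9² = 64 + 81 = 145 = n. ✓

n = 145 = 8² + 9² (one valid representation with x ≤ y).


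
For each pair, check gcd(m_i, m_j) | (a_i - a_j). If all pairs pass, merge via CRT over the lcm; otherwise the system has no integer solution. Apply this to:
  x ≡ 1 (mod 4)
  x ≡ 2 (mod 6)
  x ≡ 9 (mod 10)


Moduli 4, 6, 10 are not pairwise coprime, so CRT works modulo lcm(m_i) when all pairwise compatibility conditions hold.
Pairwise compatibility: gcd(m_i, m_j) must divide a_i - a_j for every pair.
Merge one congruence at a time:
  Start: x ≡ 1 (mod 4).
  Combine with x ≡ 2 (mod 6): gcd(4, 6) = 2, and 2 - 1 = 1 is NOT divisible by 2.
    ⇒ system is inconsistent (no integer solution).

No solution (the system is inconsistent).


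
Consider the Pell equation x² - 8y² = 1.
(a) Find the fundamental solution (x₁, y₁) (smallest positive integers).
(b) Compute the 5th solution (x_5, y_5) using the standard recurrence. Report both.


Step 1: Find the fundamental solution (x₁, y₁) of x² - 8y² = 1.
  Expand √8 as a continued fraction. a₀ = ⌊√8⌋ = 2; iterate m_{k+1} = d_k·a_k − m_k, d_{k+1} = (8 − m_{k+1}²)/d_k, a_{k+1} = ⌊(a₀ + m_{k+1})/d_{k+1}⌋ (starting m₀ = 0, d₀ = 1), with convergents p_k = a_k·p_{k-1} + p_{k-2}, q_k = a_k·q_{k-1} + q_{k-2} (p₋₁ = 1, q₋₁ = 0):
  k = 0: a₀ = 2; p₀/q₀ = 2/1; p₀² − 8·q₀² = 4 − 8 = -4.
  k = 1: m = 2, d = 4, a = ⌊(2 + 2)/4⌋ = 1; p/q = (1·2 + 1)/(1·1 + 0) = 3/1; p² − 8·q² = 9 − 8 = 1.
  The first convergent with p² − 8·q² = 1 gives the fundamental solution (x₁, y₁) = (3, 1).
Step 2: Apply the recurrence (x_{n+1}, y_{n+1}) = (x₁x_n + 8y₁y_n, x₁y_n + y₁x_n) repeatedly.
  From (x_1, y_1) = (3, 1): x_2 = 3·3 + 8·1·1 = 17; y_2 = 3·1 + 1·3 = 6.
  From (x_2, y_2) = (17, 6): x_3 = 3·17 + 8·1·6 = 99; y_3 = 3·6 + 1·17 = 35.
  From (x_3, y_3) = (99, 35): x_4 = 3·99 + 8·1·35 = 577; y_4 = 3·35 + 1·99 = 204.
  From (x_4, y_4) = (577, 204): x_5 = 3·577 + 8·1·204 = 3363; y_5 = 3·204 + 1·577 = 1189.
Step 3: Verify x_5² - 8·y_5² = 11309769 - 11309768 = 1 (should be 1). ✓

(x_1, y_1) = (3, 1); (x_5, y_5) = (3363, 1189).


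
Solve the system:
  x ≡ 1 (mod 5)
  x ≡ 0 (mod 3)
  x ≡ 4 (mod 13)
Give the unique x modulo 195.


Moduli 5, 3, 13 are pairwise coprime; by CRT there is a unique solution modulo M = 5 · 3 · 13 = 195.
Solve pairwise, accumulating the modulus:
  Start with x ≡ 1 (mod 5).
  Combine with x ≡ 0 (mod 3): since gcd(5, 3) = 1, we get a unique residue mod 15.
    Write x = 1 + 5·t and substitute into x ≡ 0 (mod 3): 5·t ≡ 0 − 1 = -1 (mod 3).
    Reduce coefficients mod 3: 2·t ≡ 2 (mod 3).
    The inverse of 2 mod 3 is 2 (since 2·2 = 4 = 1·3 + 1), so t ≡ 2·2 = 4 ≡ 1 (mod 3).
    Then x = 1 + 5·1 = 6, valid modulo lcm(5, 3) = 15: x ≡ 6 (mod 15).
  Combine with x ≡ 4 (mod 13): since gcd(15, 13) = 1, we get a unique residue mod 195.
    Write x = 6 + 15·t and substitute into x ≡ 4 (mod 13): 15·t ≡ 4 − 6 = -2 (mod 13).
    Reduce coefficients mod 13: 2·t ≡ 11 (mod 13).
    The inverse of 2 mod 13 is 7 (since 2·7 = 14 = 1·13 + 1), so t ≡ 7·11 = 77 ≡ 12 (mod 13).
    Then x = 6 + 15·12 = 186, valid modulo lcm(15, 13) = 195: x ≡ 186 (mod 195).
Verify: 186 mod 5 = 1 ✓, 186 mod 3 = 0 ✓, 186 mod 13 = 4 ✓.

x ≡ 186 (mod 195).


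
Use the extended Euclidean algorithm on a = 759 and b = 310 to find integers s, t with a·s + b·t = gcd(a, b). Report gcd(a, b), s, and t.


Euclidean algorithm on (759, 310) — divide until remainder is 0:
  759 = 2 · 310 + 139
  310 = 2 · 139 + 32
  139 = 4 · 32 + 11
  32 = 2 · 11 + 10
  11 = 1 · 10 + 1
  10 = 10 · 1 + 0
gcd(759, 310) = 1.
Track Bezout coefficients alongside the remainders: start with r₀ = 759 = a·1 + b·0 (s = 1, t = 0) and r₁ = 310 = a·0 + b·1 (s = 0, t = 1); each new remainder r_{k+1} = r_{k-1} − q_k·r_k inherits s_{k+1} = s_{k-1} − q_k·s_k, t_{k+1} = t_{k-1} − q_k·t_k, so r_k = a·s_k + b·t_k at every step:
  q = 2: r = 139, s = 1 − 2·0 = 1, t = 0 − 2·1 = -2  (check: 759·1 + 310·(-2) = 139)
  q = 2: r = 32, s = 0 − 2·1 = -2, t = 1 − 2·(-2) = 5  (check: 759·(-2) + 310·5 = 32)
  q = 4: r = 11, s = 1 − 4·(-2) = 9, t = -2 − 4·5 = -22  (check: 759·9 + 310·(-22) = 11)
  q = 2: r = 10, s = -2 − 2·9 = -20, t = 5 − 2·(-22) = 49  (check: 759·(-20) + 310·49 = 10)
  q = 1: r = 1, s = 9 − 1·(-20) = 29, t = -22 − 1·49 = -71  (check: 759·29 + 310·(-71) = 1)
The row with r = 1 (the gcd) gives the Bezout coefficients s = 29, t = -71.
Result: 759 · (29) + 310 · (-71) = 1.

gcd(759, 310) = 1; s = 29, t = -71 (check: 759·29 + 310·(-71) = 1).


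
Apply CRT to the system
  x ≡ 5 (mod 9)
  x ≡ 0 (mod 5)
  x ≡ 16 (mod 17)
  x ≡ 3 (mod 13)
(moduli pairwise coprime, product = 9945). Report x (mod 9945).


Product of moduli M = 9 · 5 · 17 · 13 = 9945.
Merge one congruence at a time:
  Start: x ≡ 5 (mod 9).
  Combine with x ≡ 0 (mod 5); new modulus lcm = 45.
    Write x = 5 + 9·t and substitute into x ≡ 0 (mod 5): 9·t ≡ 0 − 5 = -5 (mod 5).
    Reduce coefficients mod 5: 4·t ≡ 0 (mod 5).
    The inverse of 4 mod 5 is 4 (since 4·4 = 16 = 3·5 + 1), so t ≡ 4·0 = 0 ≡ 0 (mod 5).
    Then x = 5 + 9·0 = 5, valid modulo lcm(9, 5) = 45: x ≡ 5 (mod 45).
  Combine with x ≡ 16 (mod 17); new modulus lcm = 765.
    Write x = 5 + 45·t and substitute into x ≡ 16 (mod 17): 45·t ≡ 16 − 5 = 11 (mod 17).
    Reduce coefficients mod 17: 11·t ≡ 11 (mod 17).
    The inverse of 11 mod 17 is 14 (since 11·14 = 154 = 9·17 + 1), so t ≡ 14·11 = 154 ≡ 1 (mod 17).
    Then x = 5 + 45·1 = 50, valid modulo lcm(45, 17) = 765: x ≡ 50 (mod 765).
  Combine with x ≡ 3 (mod 13); new modulus lcm = 9945.
    Write x = 50 + 765·t and substitute into x ≡ 3 (mod 13): 765·t ≡ 3 − 50 = -47 (mod 13).
    Reduce coefficients mod 13: 11·t ≡ 5 (mod 13).
    The inverse of 11 mod 13 is 6 (since 11·6 = 66 = 5·13 + 1), so t ≡ 6·5 = 30 ≡ 4 (mod 13).
    Then x = 50 + 765·4 = 3110, valid modulo lcm(765, 13) = 9945: x ≡ 3110 (mod 9945).
Verify against each original: 3110 mod 9 = 5, 3110 mod 5 = 0, 3110 mod 17 = 16, 3110 mod 13 = 3.

x ≡ 3110 (mod 9945).


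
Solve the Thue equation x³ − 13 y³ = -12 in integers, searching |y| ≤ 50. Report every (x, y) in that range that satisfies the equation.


The equation is x³ - 13y³ = -12. For fixed y, x³ = 13·y³ − 12, so a solution requires the RHS to be a perfect cube.
Strategy: iterate y from -50 to 50, compute RHS = 13·y³ − 12, and check whether it is a (positive or negative) perfect cube.
Check small values of y:
  y = 0: RHS = -12 is not a perfect cube.
  y = 1: RHS = 1 = (1)³ ⇒ x = 1 works.
  y = -1: RHS = -25 is not a perfect cube.
  y = 2: RHS = 92 is not a perfect cube.
  y = -2: RHS = -116 is not a perfect cube.
  y = 3: RHS = 339 is not a perfect cube.
  y = -3: RHS = -363 is not a perfect cube.
Continuing the search up to |y| = 50 finds no further solutions beyond those listed.
Collected solutions: (1, 1).

Solutions (with |y| ≤ 50): (1, 1).


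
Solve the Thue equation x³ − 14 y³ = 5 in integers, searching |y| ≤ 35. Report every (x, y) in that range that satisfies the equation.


The equation is x³ - 14y³ = 5. For fixed y, x³ = 14·y³ + 5, so a solution requires the RHS to be a perfect cube.
Strategy: iterate y from -35 to 35, compute RHS = 14·y³ + 5, and check whether it is a (positive or negative) perfect cube.
Check small values of y:
  y = 0: RHS = 5 is not a perfect cube.
  y = 1: RHS = 19 is not a perfect cube.
  y = -1: RHS = -9 is not a perfect cube.
  y = 2: RHS = 117 is not a perfect cube.
  y = -2: RHS = -107 is not a perfect cube.
  y = 3: RHS = 383 is not a perfect cube.
  y = -3: RHS = -373 is not a perfect cube.
Continuing the search up to |y| = 35 finds no solutions either.
No (x, y) in the scanned range satisfies the equation.

No integer solutions with |y| ≤ 35.


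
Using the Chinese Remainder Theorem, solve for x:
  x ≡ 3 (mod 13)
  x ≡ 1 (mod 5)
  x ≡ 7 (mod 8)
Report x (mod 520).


Moduli 13, 5, 8 are pairwise coprime; by CRT there is a unique solution modulo M = 13 · 5 · 8 = 520.
Solve pairwise, accumulating the modulus:
  Start with x ≡ 3 (mod 13).
  Combine with x ≡ 1 (mod 5): since gcd(13, 5) = 1, we get a unique residue mod 65.
    Write x = 3 + 13·t and substitute into x ≡ 1 (mod 5): 13·t ≡ 1 − 3 = -2 (mod 5).
    Reduce coefficients mod 5: 3·t ≡ 3 (mod 5).
    The inverse of 3 mod 5 is 2 (since 3·2 = 6 = 1·5 + 1), so t ≡ 2·3 = 6 ≡ 1 (mod 5).
    Then x = 3 + 13·1 = 16, valid modulo lcm(13, 5) = 65: x ≡ 16 (mod 65).
  Combine with x ≡ 7 (mod 8): since gcd(65, 8) = 1, we get a unique residue mod 520.
    Write x = 16 + 65·t and substitute into x ≡ 7 (mod 8): 65·t ≡ 7 − 16 = -9 (mod 8).
    Reduce coefficients mod 8: 1·t ≡ 7 (mod 8).
    So t ≡ 7 (mod 8).
    Then x = 16 + 65·7 = 471, valid modulo lcm(65, 8) = 520: x ≡ 471 (mod 520).
Verify: 471 mod 13 = 3 ✓, 471 mod 5 = 1 ✓, 471 mod 8 = 7 ✓.

x ≡ 471 (mod 520).


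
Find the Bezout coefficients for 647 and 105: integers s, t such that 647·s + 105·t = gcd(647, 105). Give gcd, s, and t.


Euclidean algorithm on (647, 105) — divide until remainder is 0:
  647 = 6 · 105 + 17
  105 = 6 · 17 + 3
  17 = 5 · 3 + 2
  3 = 1 · 2 + 1
  2 = 2 · 1 + 0
gcd(647, 105) = 1.
Track Bezout coefficients alongside the remainders: start with r₀ = 647 = a·1 + b·0 (s = 1, t = 0) and r₁ = 105 = a·0 + b·1 (s = 0, t = 1); each new remainder r_{k+1} = r_{k-1} − q_k·r_k inherits s_{k+1} = s_{k-1} − q_k·s_k, t_{k+1} = t_{k-1} − q_k·t_k, so r_k = a·s_k + b·t_k at every step:
  q = 6: r = 17, s = 1 − 6·0 = 1, t = 0 − 6·1 = -6  (check: 647·1 + 105·(-6) = 17)
  q = 6: r = 3, s = 0 − 6·1 = -6, t = 1 − 6·(-6) = 37  (check: 647·(-6) + 105·37 = 3)
  q = 5: r = 2, s = 1 − 5·(-6) = 31, t = -6 − 5·37 = -191  (check: 647·31 + 105·(-191) = 2)
  q = 1: r = 1, s = -6 − 1·31 = -37, t = 37 − 1·(-191) = 228  (check: 647·(-37) + 105·228 = 1)
The row with r = 1 (the gcd) gives the Bezout coefficients s = -37, t = 228.
Result: 647 · (-37) + 105 · (228) = 1.

gcd(647, 105) = 1; s = -37, t = 228 (check: 647·(-37) + 105·228 = 1).


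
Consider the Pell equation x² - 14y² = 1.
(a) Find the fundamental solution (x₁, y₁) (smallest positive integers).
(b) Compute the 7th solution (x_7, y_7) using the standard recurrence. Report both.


Step 1: Find the fundamental solution (x₁, y₁) of x² - 14y² = 1.
  Expand √14 as a continued fraction. a₀ = ⌊√14⌋ = 3; iterate m_{k+1} = d_k·a_k − m_k, d_{k+1} = (14 − m_{k+1}²)/d_k, a_{k+1} = ⌊(a₀ + m_{k+1})/d_{k+1}⌋ (starting m₀ = 0, d₀ = 1), with convergents p_k = a_k·p_{k-1} + p_{k-2}, q_k = a_k·q_{k-1} + q_{k-2} (p₋₁ = 1, q₋₁ = 0):
  k = 0: a₀ = 3; p₀/q₀ = 3/1; p₀² − 14·q₀² = 9 − 14 = -5.
  k = 1: m = 3, d = 5, a = ⌊(3 + 3)/5⌋ = 1; p/q = (1·3 + 1)/(1·1 + 0) = 4/1; p² − 14·q² = 16 − 14 = 2.
  k = 2: m = 2, d = 2, a = ⌊(3 + 2)/2⌋ = 2; p/q = (2·4 + 3)/(2·1 + 1) = 11/3; p² − 14·q² = 121 − 126 = -5.
  k = 3: m = 2, d = 5, a = ⌊(3 + 2)/5⌋ = 1; p/q = (1·11 + 4)/(1·3 + 1) = 15/4; p² − 14·q² = 225 − 224 = 1.
  The first convergent with p² − 14·q² = 1 gives the fundamental solution (x₁, y₁) = (15, 4).
Step 2: Apply the recurrence (x_{n+1}, y_{n+1}) = (x₁x_n + 14y₁y_n, x₁y_n + y₁x_n) repeatedly.
  From (x_1, y_1) = (15, 4): x_2 = 15·15 + 14·4·4 = 449; y_2 = 15·4 + 4·15 = 120.
  From (x_2, y_2) = (449, 120): x_3 = 15·449 + 14·4·120 = 13455; y_3 = 15·120 + 4·449 = 3596.
  From (x_3, y_3) = (13455, 3596): x_4 = 15·13455 + 14·4·3596 = 403201; y_4 = 15·3596 + 4·13455 = 107760.
  From (x_4, y_4) = (403201, 107760): x_5 = 15·403201 + 14·4·107760 = 12082575; y_5 = 15·107760 + 4·403201 = 3229204.
  From (x_5, y_5) = (12082575, 3229204): x_6 = 15·12082575 + 14·4·3229204 = 362074049; y_6 = 15·3229204 + 4·12082575 = 96768360.
  From (x_6, y_6) = (362074049, 96768360): x_7 = 15·362074049 + 14·4·96768360 = 10850138895; y_7 = 15·96768360 + 4·362074049 = 2899821596.
Step 3: Verify x_7² - 14·y_7² = 117725514040791821025 - 117725514040791821024 = 1 (should be 1). ✓

(x_1, y_1) = (15, 4); (x_7, y_7) = (10850138895, 2899821596).


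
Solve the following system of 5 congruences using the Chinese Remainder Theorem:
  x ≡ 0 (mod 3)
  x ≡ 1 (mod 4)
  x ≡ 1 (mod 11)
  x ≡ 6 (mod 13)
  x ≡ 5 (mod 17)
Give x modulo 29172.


Product of moduli M = 3 · 4 · 11 · 13 · 17 = 29172.
Merge one congruence at a time:
  Start: x ≡ 0 (mod 3).
  Combine with x ≡ 1 (mod 4); new modulus lcm = 12.
    Write x = 0 + 3·t and substitute into x ≡ 1 (mod 4): 3·t ≡ 1 − 0 = 1 (mod 4).
    The inverse of 3 mod 4 is 3 (since 3·3 = 9 = 2·4 + 1), so t ≡ 3·1 = 3 ≡ 3 (mod 4).
    Then x = 0 + 3·3 = 9, valid modulo lcm(3, 4) = 12: x ≡ 9 (mod 12).
  Combine with x ≡ 1 (mod 11); new modulus lcm = 132.
    Write x = 9 + 12·t and substitute into x ≡ 1 (mod 11): 12·t ≡ 1 − 9 = -8 (mod 11).
    Reduce coefficients mod 11: 1·t ≡ 3 (mod 11).
    So t ≡ 3 (mod 11).
    Then x = 9 + 12·3 = 45, valid modulo lcm(12, 11) = 132: x ≡ 45 (mod 132).
  Combine with x ≡ 6 (mod 13); new modulus lcm = 1716.
    Write x = 45 + 132·t and substitute into x ≡ 6 (mod 13): 132·t ≡ 6 − 45 = -39 (mod 13).
    Reduce coefficients mod 13: 2·t ≡ 0 (mod 13).
    The inverse of 2 mod 13 is 7 (since 2·7 = 14 = 1·13 + 1), so t ≡ 7·0 = 0 ≡ 0 (mod 13).
    Then x = 45 + 132·0 = 45, valid modulo lcm(132, 13) = 1716: x ≡ 45 (mod 1716).
  Combine with x ≡ 5 (mod 17); new modulus lcm = 29172.
    Write x = 45 + 1716·t and substitute into x ≡ 5 (mod 17): 1716·t ≡ 5 − 45 = -40 (mod 17).
    Reduce coefficients mod 17: 16·t ≡ 11 (mod 17).
    The inverse of 16 mod 17 is 16 (since 16·16 = 256 = 15·17 + 1), so t ≡ 16·11 = 176 ≡ 6 (mod 17).
    Then x = 45 + 1716·6 = 10341, valid modulo lcm(1716, 17) = 29172: x ≡ 10341 (mod 29172).
Verify against each original: 10341 mod 3 = 0, 10341 mod 4 = 1, 10341 mod 11 = 1, 10341 mod 13 = 6, 10341 mod 17 = 5.

x ≡ 10341 (mod 29172).


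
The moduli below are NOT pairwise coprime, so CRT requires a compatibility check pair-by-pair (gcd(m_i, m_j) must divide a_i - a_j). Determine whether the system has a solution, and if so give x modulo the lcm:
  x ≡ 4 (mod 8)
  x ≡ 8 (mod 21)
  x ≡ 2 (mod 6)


Moduli 8, 21, 6 are not pairwise coprime, so CRT works modulo lcm(m_i) when all pairwise compatibility conditions hold.
Pairwise compatibility: gcd(m_i, m_j) must divide a_i - a_j for every pair.
Merge one congruence at a time:
  Start: x ≡ 4 (mod 8).
  Combine with x ≡ 8 (mod 21): gcd(8, 21) = 1; 8 - 4 = 4, which IS divisible by 1, so compatible.
    Write x = 4 + 8·t and substitute into x ≡ 8 (mod 21): 8·t ≡ 8 − 4 = 4 (mod 21).
    The inverse of 8 mod 21 is 8 (since 8·8 = 64 = 3·21 + 1), so t ≡ 8·4 = 32 ≡ 11 (mod 21).
    Then x = 4 + 8·11 = 92, valid modulo lcm(8, 21) = 168: x ≡ 92 (mod 168).
  Combine with x ≡ 2 (mod 6): gcd(168, 6) = 6; 2 - 92 = -90, which IS divisible by 6, so compatible.
    Write x = 92 + 168·t and substitute into x ≡ 2 (mod 6): 168·t ≡ 2 − 92 = -90 (mod 6).
    Divide the congruence (and modulus) by g = 6: 28·t ≡ -15 (mod 1).
    Modulo 1 every t works; take t = 0.
    Then x = 92 + 168·0 = 92, valid modulo lcm(168, 6) = 168: x ≡ 92 (mod 168).
Verify: 92 mod 8 = 4, 92 mod 21 = 8, 92 mod 6 = 2.

x ≡ 92 (mod 168).


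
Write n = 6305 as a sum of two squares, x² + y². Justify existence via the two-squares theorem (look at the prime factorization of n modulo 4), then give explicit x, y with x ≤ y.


Step 1: Factor n = 6305 = 5 · 13 · 97.
Step 2: Check the mod-4 condition on each prime factor: 5 ≡ 1 (mod 4), exponent 1; 13 ≡ 1 (mod 4), exponent 1; 97 ≡ 1 (mod 4), exponent 1.
All primes ≡ 3 (mod 4) appear to even exponent (or don't appear), so by the two-squares theorem n IS expressible as a sum of two squares.
Step 3: Build a representation. Here n = 5 · 13 · 97 is a product of primes ≡ 1 (mod 4). Each prime p ≡ 1 (mod 4) is itself a sum of two squares; find a² by testing p − a² for a perfect square:
  5: 5 − 1² = 4 = 2² ⇒ 5 = 1² + 2².
  13: 13 − 1² = 12, 13 − 2² = 9 = 3² ⇒ 13 = 2² + 3².
  97: 97 − 1² = 96, 97 − 2² = 93, 97 − 3² = 88, 97 − 4² = 81 = 9² ⇒ 97 = 4² + 9².
  Combine using the Brahmagupta–Fibonacci identity (a² + b²)(c² + d²) = (ac − bd)² + (ad + bc)² = (ac + bd)² + (ad − bc)²:
  5 · 13 = 65: from (1² + 2²)(2² + 3²), take (1·2 − 2·3, 1·3 + 2·2) = (2 − 6, 3 + 4) = (-4, 7); dropping signs (only squares matter) gives (4, 7); check 4² + 7² = 16 + 49 = 65 ✓.
  65 · 97 = 6305: from (4² + 7²)(4² + 9²), take (4·4 − 7·9, 4·9 + 7·4) = (16 − 63, 36 + 28) = (-47, 64); dropping signs (only squares matter) gives (47, 64); check 47² + 64² = 2209 + 4096 = 6305 ✓.
Step 4: Order so x ≤ y and verify: 47² + 64² = 2209 + 4096 = 6305 = n. ✓

n = 6305 = 47² + 64² (one valid representation with x ≤ y).


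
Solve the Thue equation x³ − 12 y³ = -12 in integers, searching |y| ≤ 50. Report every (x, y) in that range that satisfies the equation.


The equation is x³ - 12y³ = -12. For fixed y, x³ = 12·y³ − 12, so a solution requires the RHS to be a perfect cube.
Strategy: iterate y from -50 to 50, compute RHS = 12·y³ − 12, and check whether it is a (positive or negative) perfect cube.
Check small values of y:
  y = 0: RHS = -12 is not a perfect cube.
  y = 1: RHS = 0 = (0)³ ⇒ x = 0 works.
  y = -1: RHS = -24 is not a perfect cube.
  y = 2: RHS = 84 is not a perfect cube.
  y = -2: RHS = -108 is not a perfect cube.
  y = 3: RHS = 312 is not a perfect cube.
  y = -3: RHS = -336 is not a perfect cube.
Continuing the search up to |y| = 50 finds no further solutions beyond those listed.
Collected solutions: (0, 1).

Solutions (with |y| ≤ 50): (0, 1).


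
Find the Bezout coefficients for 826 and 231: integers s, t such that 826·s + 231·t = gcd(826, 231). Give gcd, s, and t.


Euclidean algorithm on (826, 231) — divide until remainder is 0:
  826 = 3 · 231 + 133
  231 = 1 · 133 + 98
  133 = 1 · 98 + 35
  98 = 2 · 35 + 28
  35 = 1 · 28 + 7
  28 = 4 · 7 + 0
gcd(826, 231) = 7.
Track Bezout coefficients alongside the remainders: start with r₀ = 826 = a·1 + b·0 (s = 1, t = 0) and r₁ = 231 = a·0 + b·1 (s = 0, t = 1); each new remainder r_{k+1} = r_{k-1} − q_k·r_k inherits s_{k+1} = s_{k-1} − q_k·s_k, t_{k+1} = t_{k-1} − q_k·t_k, so r_k = a·s_k + b·t_k at every step:
  q = 3: r = 133, s = 1 − 3·0 = 1, t = 0 − 3·1 = -3  (check: 826·1 + 231·(-3) = 133)
  q = 1: r = 98, s = 0 − 1·1 = -1, t = 1 − 1·(-3) = 4  (check: 826·(-1) + 231·4 = 98)
  q = 1: r = 35, s = 1 − 1·(-1) = 2, t = -3 − 1·4 = -7  (check: 826·2 + 231·(-7) = 35)
  q = 2: r = 28, s = -1 − 2·2 = -5, t = 4 − 2·(-7) = 18  (check: 826·(-5) + 231·18 = 28)
  q = 1: r = 7, s = 2 − 1·(-5) = 7, t = -7 − 1·18 = -25  (check: 826·7 + 231·(-25) = 7)
The row with r = 7 (the gcd) gives the Bezout coefficients s = 7, t = -25.
Result: 826 · (7) + 231 · (-25) = 7.

gcd(826, 231) = 7; s = 7, t = -25 (check: 826·7 + 231·(-25) = 7).


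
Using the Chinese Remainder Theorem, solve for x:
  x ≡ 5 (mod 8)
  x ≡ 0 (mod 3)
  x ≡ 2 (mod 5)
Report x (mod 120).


Moduli 8, 3, 5 are pairwise coprime; by CRT there is a unique solution modulo M = 8 · 3 · 5 = 120.
Solve pairwise, accumulating the modulus:
  Start with x ≡ 5 (mod 8).
  Combine with x ≡ 0 (mod 3): since gcd(8, 3) = 1, we get a unique residue mod 24.
    Write x = 5 + 8·t and substitute into x ≡ 0 (mod 3): 8·t ≡ 0 − 5 = -5 (mod 3).
    Reduce coefficients mod 3: 2·t ≡ 1 (mod 3).
    The inverse of 2 mod 3 is 2 (since 2·2 = 4 = 1·3 + 1), so t ≡ 2·1 = 2 ≡ 2 (mod 3).
    Then x = 5 + 8·2 = 21, valid modulo lcm(8, 3) = 24: x ≡ 21 (mod 24).
  Combine with x ≡ 2 (mod 5): since gcd(24, 5) = 1, we get a unique residue mod 120.
    Write x = 21 + 24·t and substitute into x ≡ 2 (mod 5): 24·t ≡ 2 − 21 = -19 (mod 5).
    Reduce coefficients mod 5: 4·t ≡ 1 (mod 5).
    The inverse of 4 mod 5 is 4 (since 4·4 = 16 = 3·5 + 1), so t ≡ 4·1 = 4 ≡ 4 (mod 5).
    Then x = 21 + 24·4 = 117, valid modulo lcm(24, 5) = 120: x ≡ 117 (mod 120).
Verify: 117 mod 8 = 5 ✓, 117 mod 3 = 0 ✓, 117 mod 5 = 2 ✓.

x ≡ 117 (mod 120).


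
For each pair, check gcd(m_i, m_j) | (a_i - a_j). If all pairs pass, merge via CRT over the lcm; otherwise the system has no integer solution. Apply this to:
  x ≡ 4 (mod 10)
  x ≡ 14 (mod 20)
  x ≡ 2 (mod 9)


Moduli 10, 20, 9 are not pairwise coprime, so CRT works modulo lcm(m_i) when all pairwise compatibility conditions hold.
Pairwise compatibility: gcd(m_i, m_j) must divide a_i - a_j for every pair.
Merge one congruence at a time:
  Start: x ≡ 4 (mod 10).
  Combine with x ≡ 14 (mod 20): gcd(10, 20) = 10; 14 - 4 = 10, which IS divisible by 10, so compatible.
    Write x = 4 + 10·t and substitute into x ≡ 14 (mod 20): 10·t ≡ 14 − 4 = 10 (mod 20).
    Divide the congruence (and modulus) by g = 10: 1·t ≡ 1 (mod 2).
    So t ≡ 1 (mod 2).
    Then x = 4 + 10·1 = 14, valid modulo lcm(10, 20) = 20: x ≡ 14 (mod 20).
  Combine with x ≡ 2 (mod 9): gcd(20, 9) = 1; 2 - 14 = -12, which IS divisible by 1, so compatible.
    Write x = 14 + 20·t and substitute into x ≡ 2 (mod 9): 20·t ≡ 2 − 14 = -12 (mod 9).
    Reduce coefficients mod 9: 2·t ≡ 6 (mod 9).
    The inverse of 2 mod 9 is 5 (since 2·5 = 10 = 1·9 + 1), so t ≡ 5·6 = 30 ≡ 3 (mod 9).
    Then x = 14 + 20·3 = 74, valid modulo lcm(20, 9) = 180: x ≡ 74 (mod 180).
Verify: 74 mod 10 = 4, 74 mod 20 = 14, 74 mod 9 = 2.

x ≡ 74 (mod 180).


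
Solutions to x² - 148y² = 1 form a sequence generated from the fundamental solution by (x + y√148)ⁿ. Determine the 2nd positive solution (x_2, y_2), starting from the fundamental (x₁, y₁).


Step 1: Find the fundamental solution (x₁, y₁) of x² - 148y² = 1.
  Expand √148 as a continued fraction. a₀ = ⌊√148⌋ = 12; iterate m_{k+1} = d_k·a_k − m_k, d_{k+1} = (148 − m_{k+1}²)/d_k, a_{k+1} = ⌊(a₀ + m_{k+1})/d_{k+1}⌋ (starting m₀ = 0, d₀ = 1), with convergents p_k = a_k·p_{k-1} + p_{k-2}, q_k = a_k·q_{k-1} + q_{k-2} (p₋₁ = 1, q₋₁ = 0):
  k = 0: a₀ = 12; p₀/q₀ = 12/1; p₀² − 148·q₀² = 144 − 148 = -4.
  k = 1: m = 12, d = 4, a = ⌊(12 + 12)/4⌋ = 6; p/q = (6·12 + 1)/(6·1 + 0) = 73/6; p² − 148·q² = 5329 − 5328 = 1.
  The first convergent with p² − 148·q² = 1 gives the fundamental solution (x₁, y₁) = (73, 6).
Step 2: Apply the recurrence (x_{n+1}, y_{n+1}) = (x₁x_n + 148y₁y_n, x₁y_n + y₁x_n) repeatedly.
  From (x_1, y_1) = (73, 6): x_2 = 73·73 + 148·6·6 = 10657; y_2 = 73·6 + 6·73 = 876.
Step 3: Verify x_2² - 148·y_2² = 113571649 - 113571648 = 1 (should be 1). ✓

(x_1, y_1) = (73, 6); (x_2, y_2) = (10657, 876).


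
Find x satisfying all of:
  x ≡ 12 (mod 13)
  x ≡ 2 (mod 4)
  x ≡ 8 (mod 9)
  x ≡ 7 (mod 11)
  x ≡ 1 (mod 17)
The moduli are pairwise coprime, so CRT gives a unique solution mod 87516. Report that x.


Product of moduli M = 13 · 4 · 9 · 11 · 17 = 87516.
Merge one congruence at a time:
  Start: x ≡ 12 (mod 13).
  Combine with x ≡ 2 (mod 4); new modulus lcm = 52.
    Write x = 12 + 13·t and substitute into x ≡ 2 (mod 4): 13·t ≡ 2 − 12 = -10 (mod 4).
    Reduce coefficients mod 4: 1·t ≡ 2 (mod 4).
    So t ≡ 2 (mod 4).
    Then x = 12 + 13·2 = 38, valid modulo lcm(13, 4) = 52: x ≡ 38 (mod 52).
  Combine with x ≡ 8 (mod 9); new modulus lcm = 468.
    Write x = 38 + 52·t and substitute into x ≡ 8 (mod 9): 52·t ≡ 8 − 38 = -30 (mod 9).
    Reduce coefficients mod 9: 7·t ≡ 6 (mod 9).
    The inverse of 7 mod 9 is 4 (since 7·4 = 28 = 3·9 + 1), so t ≡ 4·6 = 24 ≡ 6 (mod 9).
    Then x = 38 + 52·6 = 350, valid modulo lcm(52, 9) = 468: x ≡ 350 (mod 468).
  Combine with x ≡ 7 (mod 11); new modulus lcm = 5148.
    Write x = 350 + 468·t and substitute into x ≡ 7 (mod 11): 468·t ≡ 7 − 350 = -343 (mod 11).
    Reduce coefficients mod 11: 6·t ≡ 9 (mod 11).
    The inverse of 6 mod 11 is 2 (since 6·2 = 12 = 1·11 + 1), so t ≡ 2·9 = 18 ≡ 7 (mod 11).
    Then x = 350 + 468·7 = 3626, valid modulo lcm(468, 11) = 5148: x ≡ 3626 (mod 5148).
  Combine with x ≡ 1 (mod 17); new modulus lcm = 87516.
    Write x = 3626 + 5148·t and substitute into x ≡ 1 (mod 17): 5148·t ≡ 1 − 3626 = -3625 (mod 17).
    Reduce coefficients mod 17: 14·t ≡ 13 (mod 17).
    The inverse of 14 mod 17 is 11 (since 14·11 = 154 = 9·17 + 1), so t ≡ 11·13 = 143 ≡ 7 (mod 17).
    Then x = 3626 + 5148·7 = 39662, valid modulo lcm(5148, 17) = 87516: x ≡ 39662 (mod 87516).
Verify against each original: 39662 mod 13 = 12, 39662 mod 4 = 2, 39662 mod 9 = 8, 39662 mod 11 = 7, 39662 mod 17 = 1.

x ≡ 39662 (mod 87516).


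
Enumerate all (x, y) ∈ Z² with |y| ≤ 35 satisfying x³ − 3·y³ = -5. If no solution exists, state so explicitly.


The equation is x³ - 3y³ = -5. For fixed y, x³ = 3·y³ − 5, so a solution requires the RHS to be a perfect cube.
Strategy: iterate y from -35 to 35, compute RHS = 3·y³ − 5, and check whether it is a (positive or negative) perfect cube.
Check small values of y:
  y = 0: RHS = -5 is not a perfect cube.
  y = 1: RHS = -2 is not a perfect cube.
  y = -1: RHS = -8 = (-2)³ ⇒ x = -2 works.
  y = 2: RHS = 19 is not a perfect cube.
  y = -2: RHS = -29 is not a perfect cube.
  y = 3: RHS = 76 is not a perfect cube.
  y = -3: RHS = -86 is not a perfect cube.
Continuing the search up to |y| = 35 finds no further solutions beyond those listed.
Collected solutions: (-2, -1).

Solutions (with |y| ≤ 35): (-2, -1).


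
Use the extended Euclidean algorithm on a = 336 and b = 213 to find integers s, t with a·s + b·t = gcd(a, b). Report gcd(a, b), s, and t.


Euclidean algorithm on (336, 213) — divide until remainder is 0:
  336 = 1 · 213 + 123
  213 = 1 · 123 + 90
  123 = 1 · 90 + 33
  90 = 2 · 33 + 24
  33 = 1 · 24 + 9
  24 = 2 · 9 + 6
  9 = 1 · 6 + 3
  6 = 2 · 3 + 0
gcd(336, 213) = 3.
Track Bezout coefficients alongside the remainders: start with r₀ = 336 = a·1 + b·0 (s = 1, t = 0) and r₁ = 213 = a·0 + b·1 (s = 0, t = 1); each new remainder r_{k+1} = r_{k-1} − q_k·r_k inherits s_{k+1} = s_{k-1} − q_k·s_k, t_{k+1} = t_{k-1} − q_k·t_k, so r_k = a·s_k + b·t_k at every step:
  q = 1: r = 123, s = 1 − 1·0 = 1, t = 0 − 1·1 = -1  (check: 336·1 + 213·(-1) = 123)
  q = 1: r = 90, s = 0 − 1·1 = -1, t = 1 − 1·(-1) = 2  (check: 336·(-1) + 213·2 = 90)
  q = 1: r = 33, s = 1 − 1·(-1) = 2, t = -1 − 1·2 = -3  (check: 336·2 + 213·(-3) = 33)
  q = 2: r = 24, s = -1 − 2·2 = -5, t = 2 − 2·(-3) = 8  (check: 336·(-5) + 213·8 = 24)
  q = 1: r = 9, s = 2 − 1·(-5) = 7, t = -3 − 1·8 = -11  (check: 336·7 + 213·(-11) = 9)
  q = 2: r = 6, s = -5 − 2·7 = -19, t = 8 − 2·(-11) = 30  (check: 336·(-19) + 213·30 = 6)
  q = 1: r = 3, s = 7 − 1·(-19) = 26, t = -11 − 1·30 = -41  (check: 336·26 + 213·(-41) = 3)
The row with r = 3 (the gcd) gives the Bezout coefficients s = 26, t = -41.
Result: 336 · (26) + 213 · (-41) = 3.

gcd(336, 213) = 3; s = 26, t = -41 (check: 336·26 + 213·(-41) = 3).


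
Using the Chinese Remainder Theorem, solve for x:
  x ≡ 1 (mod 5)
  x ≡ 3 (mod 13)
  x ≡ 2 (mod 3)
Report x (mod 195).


Moduli 5, 13, 3 are pairwise coprime; by CRT there is a unique solution modulo M = 5 · 13 · 3 = 195.
Solve pairwise, accumulating the modulus:
  Start with x ≡ 1 (mod 5).
  Combine with x ≡ 3 (mod 13): since gcd(5, 13) = 1, we get a unique residue mod 65.
    Write x = 1 + 5·t and substitute into x ≡ 3 (mod 13): 5·t ≡ 3 − 1 = 2 (mod 13).
    The inverse of 5 mod 13 is 8 (since 5·8 = 40 = 3·13 + 1), so t ≡ 8·2 = 16 ≡ 3 (mod 13).
    Then x = 1 + 5·3 = 16, valid modulo lcm(5, 13) = 65: x ≡ 16 (mod 65).
  Combine with x ≡ 2 (mod 3): since gcd(65, 3) = 1, we get a unique residue mod 195.
    Write x = 16 + 65·t and substitute into x ≡ 2 (mod 3): 65·t ≡ 2 − 16 = -14 (mod 3).
    Reduce coefficients mod 3: 2·t ≡ 1 (mod 3).
    The inverse of 2 mod 3 is 2 (since 2·2 = 4 = 1·3 + 1), so t ≡ 2·1 = 2 ≡ 2 (mod 3).
    Then x = 16 + 65·2 = 146, valid modulo lcm(65, 3) = 195: x ≡ 146 (mod 195).
Verify: 146 mod 5 = 1 ✓, 146 mod 13 = 3 ✓, 146 mod 3 = 2 ✓.

x ≡ 146 (mod 195).


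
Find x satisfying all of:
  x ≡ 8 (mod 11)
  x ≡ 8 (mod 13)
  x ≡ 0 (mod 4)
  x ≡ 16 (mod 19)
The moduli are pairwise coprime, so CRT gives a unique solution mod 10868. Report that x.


Product of moduli M = 11 · 13 · 4 · 19 = 10868.
Merge one congruence at a time:
  Start: x ≡ 8 (mod 11).
  Combine with x ≡ 8 (mod 13); new modulus lcm = 143.
    Write x = 8 + 11·t and substitute into x ≡ 8 (mod 13): 11·t ≡ 8 − 8 = 0 (mod 13).
    The inverse of 11 mod 13 is 6 (since 11·6 = 66 = 5·13 + 1), so t ≡ 6·0 = 0 ≡ 0 (mod 13).
    Then x = 8 + 11·0 = 8, valid modulo lcm(11, 13) = 143: x ≡ 8 (mod 143).
  Combine with x ≡ 0 (mod 4); new modulus lcm = 572.
    Write x = 8 + 143·t and substitute into x ≡ 0 (mod 4): 143·t ≡ 0 − 8 = -8 (mod 4).
    Reduce coefficients mod 4: 3·t ≡ 0 (mod 4).
    The inverse of 3 mod 4 is 3 (since 3·3 = 9 = 2·4 + 1), so t ≡ 3·0 = 0 ≡ 0 (mod 4).
    Then x = 8 + 143·0 = 8, valid modulo lcm(143, 4) = 572: x ≡ 8 (mod 572).
  Combine with x ≡ 16 (mod 19); new modulus lcm = 10868.
    Write x = 8 + 572·t and substitute into x ≡ 16 (mod 19): 572·t ≡ 16 − 8 = 8 (mod 19).
    Reduce coefficients mod 19: 2·t ≡ 8 (mod 19).
    The inverse of 2 mod 19 is 10 (since 2·10 = 20 = 1·19 + 1), so t ≡ 10·8 = 80 ≡ 4 (mod 19).
    Then x = 8 + 572·4 = 2296, valid modulo lcm(572, 19) = 10868: x ≡ 2296 (mod 10868).
Verify against each original: 2296 mod 11 = 8, 2296 mod 13 = 8, 2296 mod 4 = 0, 2296 mod 19 = 16.

x ≡ 2296 (mod 10868).
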